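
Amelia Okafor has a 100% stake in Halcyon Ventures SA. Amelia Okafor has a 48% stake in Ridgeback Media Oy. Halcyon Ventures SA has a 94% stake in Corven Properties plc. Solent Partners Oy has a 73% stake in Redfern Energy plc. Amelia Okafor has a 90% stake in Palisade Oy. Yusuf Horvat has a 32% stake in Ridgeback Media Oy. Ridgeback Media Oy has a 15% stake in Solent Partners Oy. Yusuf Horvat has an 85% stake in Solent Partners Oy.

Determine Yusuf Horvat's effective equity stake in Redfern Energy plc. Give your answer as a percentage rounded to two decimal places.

Yusuf reaches Redfern along 2 paths.
Via Ridgeback → Solent: 32% × 15% × 73% = 3.504%.
Via Solent: 85% × 73% = 62.05%.
Total: 3.504% + 62.05% = 65.554%.
Rounded: 65.55%.

65.55%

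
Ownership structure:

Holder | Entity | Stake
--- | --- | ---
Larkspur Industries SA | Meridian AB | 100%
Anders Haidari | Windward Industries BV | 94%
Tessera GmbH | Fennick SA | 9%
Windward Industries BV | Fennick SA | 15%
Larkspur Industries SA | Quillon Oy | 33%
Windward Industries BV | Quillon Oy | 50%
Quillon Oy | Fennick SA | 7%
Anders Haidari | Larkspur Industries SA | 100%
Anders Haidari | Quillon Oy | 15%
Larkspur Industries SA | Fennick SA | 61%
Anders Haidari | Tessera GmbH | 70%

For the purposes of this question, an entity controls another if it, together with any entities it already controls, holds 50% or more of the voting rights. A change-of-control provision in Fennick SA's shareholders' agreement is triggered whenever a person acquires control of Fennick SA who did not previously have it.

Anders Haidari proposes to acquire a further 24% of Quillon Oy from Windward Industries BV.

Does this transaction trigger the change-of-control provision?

The purchase adds only to Anders's holdings (Windward's stake shrinks), so Anders is the only person who could newly come to control Fennick.
Anders holds 100% of Larkspur, so Anders controls Larkspur.
Anders holds 70% of Tessera, so Anders controls Tessera.
Anders holds 94% of Windward, so Anders controls Windward.
Larkspur and Windward and Anders together hold 33% + 50% + 15% = 98% of Quillon, so Anders controls Quillon.
Windward and Tessera and Larkspur and Quillon together hold 15% + 9% + 61% + 7% = 92% of Fennick, so Anders controls Fennick.
So Anders already controls Fennick before the transaction.
After the purchase, Anders's direct stake in Quillon rises to 15% + 24% = 39%, and Windward's stake falls to 26%.
Anders controlled Fennick already, so this is not a new person acquiring control; every other person's position is unchanged or reduced.
No new person acquires control, so the clause is not triggered.

No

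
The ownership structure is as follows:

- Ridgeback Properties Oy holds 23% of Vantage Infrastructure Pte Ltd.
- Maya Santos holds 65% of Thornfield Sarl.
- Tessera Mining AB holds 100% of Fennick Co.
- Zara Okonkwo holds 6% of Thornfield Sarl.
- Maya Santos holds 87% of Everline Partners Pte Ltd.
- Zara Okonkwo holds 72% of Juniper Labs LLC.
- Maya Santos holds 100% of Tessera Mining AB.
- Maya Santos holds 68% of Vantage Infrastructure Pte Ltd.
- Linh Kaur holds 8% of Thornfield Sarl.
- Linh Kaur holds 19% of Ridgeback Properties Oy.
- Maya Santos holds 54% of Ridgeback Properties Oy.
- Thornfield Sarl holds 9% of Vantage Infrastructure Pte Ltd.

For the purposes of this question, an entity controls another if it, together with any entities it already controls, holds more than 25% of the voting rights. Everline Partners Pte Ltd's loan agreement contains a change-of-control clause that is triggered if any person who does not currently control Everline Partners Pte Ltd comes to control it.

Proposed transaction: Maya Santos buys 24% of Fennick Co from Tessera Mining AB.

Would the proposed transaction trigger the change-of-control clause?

The purchase adds only to Maya's holdings (Tessera's stake shrinks), so Maya is the only person who could newly come to control Everline.
Maya holds 87% of Everline, so Maya controls Everline.
So Maya already controls Everline before the transaction.
After the purchase, Maya holds 24% of Fennick directly, and Tessera's stake falls to 76%.
Maya controlled Everline already, so this is not a new person acquiring control; every other person's position is unchanged or reduced.
No new person acquires control, so the clause is not triggered.

No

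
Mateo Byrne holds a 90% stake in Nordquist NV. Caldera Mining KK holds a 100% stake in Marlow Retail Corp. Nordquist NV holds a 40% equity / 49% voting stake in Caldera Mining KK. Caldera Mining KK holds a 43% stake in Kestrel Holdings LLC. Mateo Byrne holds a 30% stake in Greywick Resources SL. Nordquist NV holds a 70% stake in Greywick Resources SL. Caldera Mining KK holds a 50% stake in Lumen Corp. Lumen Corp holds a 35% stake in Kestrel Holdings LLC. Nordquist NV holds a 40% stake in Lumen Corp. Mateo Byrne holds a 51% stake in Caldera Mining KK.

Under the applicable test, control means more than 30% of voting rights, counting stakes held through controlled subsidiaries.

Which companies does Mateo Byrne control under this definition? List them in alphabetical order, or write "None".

Mateo holds 90% of Nordquist, so Mateo controls Nordquist.
Mateo and Nordquist together hold 51% + 49% = 100% of Caldera, so Mateo controls Caldera.
Nordquist and Mateo together hold 70% + 30% = 100% of Greywick, so Mateo controls Greywick.
Nordquist and Caldera together hold 40% + 50% = 90% of Lumen, so Mateo controls Lumen.
Caldera holds 100% of Marlow, so Mateo controls Marlow.
Caldera and Lumen together hold 43% + 35% = 78% of Kestrel, so Mateo controls Kestrel.

Caldera Mining KK, Greywick Resources SL, Kestrel Holdings LLC, Lumen Corp, Marlow Retail Corp, Nordquist NV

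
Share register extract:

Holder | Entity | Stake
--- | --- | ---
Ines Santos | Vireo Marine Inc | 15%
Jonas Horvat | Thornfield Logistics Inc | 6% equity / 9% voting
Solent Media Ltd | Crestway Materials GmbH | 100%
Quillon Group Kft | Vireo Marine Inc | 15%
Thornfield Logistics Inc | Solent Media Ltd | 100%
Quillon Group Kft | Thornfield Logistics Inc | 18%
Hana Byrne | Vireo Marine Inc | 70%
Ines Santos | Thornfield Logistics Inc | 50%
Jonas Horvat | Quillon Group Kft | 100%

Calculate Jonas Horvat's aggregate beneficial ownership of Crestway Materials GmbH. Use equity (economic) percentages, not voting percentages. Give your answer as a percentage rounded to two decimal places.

Jonas reaches Crestway along 2 paths.
Via Thornfield → Solent: 6% × 100% × 100% = 6%.
Via Quillon → Thornfield → Solent: 100% × 18% × 100% × 100% = 18%.
Total: 6% + 18% = 24%.
Rounded: 24.00%.

24.00%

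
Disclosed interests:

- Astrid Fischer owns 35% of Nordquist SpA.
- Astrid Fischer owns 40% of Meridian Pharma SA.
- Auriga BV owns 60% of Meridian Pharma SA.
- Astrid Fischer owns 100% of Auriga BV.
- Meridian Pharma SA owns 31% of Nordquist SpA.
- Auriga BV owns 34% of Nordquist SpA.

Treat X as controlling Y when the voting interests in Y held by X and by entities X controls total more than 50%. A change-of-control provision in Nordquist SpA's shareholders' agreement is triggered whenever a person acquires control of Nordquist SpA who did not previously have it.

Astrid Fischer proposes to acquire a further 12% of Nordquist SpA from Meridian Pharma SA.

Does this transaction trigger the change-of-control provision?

No

The purchase adds only to Astrid's holdings (Meridian's stake shrinks), so Astrid is the only person who could newly come to control Nordquist.
Astrid holds 100% of Auriga, so Astrid controls Auriga.
Astrid and Auriga together hold 40% + 60% = 100% of Meridian, so Astrid controls Meridian.
Astrid and Auriga and Meridian together hold 35% + 34% + 31% = 100% of Nordquist, so Astrid controls Nordquist.
So Astrid already controls Nordquist before the transaction.
After the purchase, Astrid's direct stake in Nordquist rises to 35% + 12% = 47%, and Meridian's stake falls to 19%.
Astrid controlled Nordquist already, so this is not a new person acquiring control; every other person's position is unchanged or reduced.
No new person acquires control, so the clause is not triggered.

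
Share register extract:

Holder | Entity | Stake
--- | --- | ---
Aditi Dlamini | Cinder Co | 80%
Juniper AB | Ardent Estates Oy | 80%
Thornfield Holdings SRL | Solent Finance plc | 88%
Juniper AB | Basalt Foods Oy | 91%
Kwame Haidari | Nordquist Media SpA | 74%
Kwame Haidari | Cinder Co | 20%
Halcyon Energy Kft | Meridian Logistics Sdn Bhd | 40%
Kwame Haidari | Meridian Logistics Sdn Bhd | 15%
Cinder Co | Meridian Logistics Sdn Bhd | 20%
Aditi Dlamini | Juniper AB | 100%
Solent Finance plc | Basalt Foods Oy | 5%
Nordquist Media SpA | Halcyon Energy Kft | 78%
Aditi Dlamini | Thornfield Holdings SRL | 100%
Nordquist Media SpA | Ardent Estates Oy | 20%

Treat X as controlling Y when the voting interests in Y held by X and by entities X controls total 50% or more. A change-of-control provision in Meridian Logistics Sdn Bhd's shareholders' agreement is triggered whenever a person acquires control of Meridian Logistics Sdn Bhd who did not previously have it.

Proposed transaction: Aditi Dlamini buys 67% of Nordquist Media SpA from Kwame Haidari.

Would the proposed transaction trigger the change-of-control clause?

Yes

The purchase adds only to Aditi's holdings (Kwame's stake shrinks), so Aditi is the only person who could newly come to control Meridian.
Aditi holds 100% of Thornfield, so Aditi controls Thornfield.
Aditi holds 80% of Cinder, so Aditi controls Cinder.
Thornfield holds 88% of Solent, so Aditi controls Solent.
Aditi holds 100% of Juniper, so Aditi controls Juniper.
Juniper holds 80% of Ardent, so Aditi controls Ardent.
Juniper and Solent together hold 91% + 5% = 96% of Basalt, so Aditi controls Basalt.
In Meridian, Aditi's side holds only 20%, not ≥ 50%.
So before the transaction, Aditi does not control Meridian.
After the purchase, Aditi holds 67% of Nordquist directly, and Kwame's stake falls to 7%.
Aditi holds 67% of Nordquist, so Aditi controls Nordquist.
Nordquist holds 78% of Halcyon, so Aditi controls Halcyon.
Cinder and Halcyon together hold 20% + 40% = 60% of Meridian, so Aditi controls Meridian.
Aditi did not control Meridian before and does after, so the clause is triggered.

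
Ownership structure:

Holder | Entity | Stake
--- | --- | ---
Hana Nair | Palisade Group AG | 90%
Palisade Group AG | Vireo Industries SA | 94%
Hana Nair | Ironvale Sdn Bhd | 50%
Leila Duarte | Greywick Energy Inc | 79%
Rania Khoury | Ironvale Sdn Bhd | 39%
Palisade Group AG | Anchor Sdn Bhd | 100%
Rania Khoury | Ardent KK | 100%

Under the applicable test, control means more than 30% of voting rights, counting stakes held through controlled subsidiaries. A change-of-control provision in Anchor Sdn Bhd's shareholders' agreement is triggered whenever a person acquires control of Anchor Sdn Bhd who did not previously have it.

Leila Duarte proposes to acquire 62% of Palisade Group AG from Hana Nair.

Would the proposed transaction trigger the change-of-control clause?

The purchase adds only to Leila's holdings (Hana's stake shrinks), so Leila is the only person who could newly come to control Anchor.
Leila holds 79% of Greywick, so Leila controls Greywick.
Neither Leila nor any entity Leila controls holds any voting interest in Anchor.
So before the transaction, Leila does not control Anchor.
After the purchase, Leila holds 62% of Palisade directly, and Hana's stake falls to 28%.
Leila holds 62% of Palisade, so Leila controls Palisade.
Palisade holds 100% of Anchor, so Leila controls Anchor.
Leila did not control Anchor before and does after, so the clause is triggered.

Yes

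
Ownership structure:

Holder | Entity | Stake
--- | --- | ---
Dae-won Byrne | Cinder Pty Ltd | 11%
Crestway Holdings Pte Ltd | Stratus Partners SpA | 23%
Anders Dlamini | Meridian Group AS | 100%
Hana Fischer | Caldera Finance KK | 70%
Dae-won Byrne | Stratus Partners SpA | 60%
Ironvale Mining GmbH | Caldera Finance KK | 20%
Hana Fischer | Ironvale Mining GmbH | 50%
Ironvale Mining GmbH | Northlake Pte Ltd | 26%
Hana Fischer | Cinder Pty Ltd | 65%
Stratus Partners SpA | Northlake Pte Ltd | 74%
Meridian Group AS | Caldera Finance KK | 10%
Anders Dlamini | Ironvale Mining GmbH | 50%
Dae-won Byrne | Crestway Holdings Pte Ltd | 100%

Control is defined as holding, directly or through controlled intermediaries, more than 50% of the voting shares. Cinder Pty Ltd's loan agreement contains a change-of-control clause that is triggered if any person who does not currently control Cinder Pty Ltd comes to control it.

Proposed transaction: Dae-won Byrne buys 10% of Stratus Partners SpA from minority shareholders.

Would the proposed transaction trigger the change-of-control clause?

No

The purchase changes only Dae-won's holdings, so Dae-won is the only person who could newly come to control Cinder.
Dae-won holds 100% of Crestway, so Dae-won controls Crestway.
Crestway and Dae-won together hold 23% + 60% = 83% of Stratus, so Dae-won controls Stratus.
Stratus holds 74% of Northlake, so Dae-won controls Northlake.
In Cinder, Dae-won's side holds only 11%, not > 50%.
So before the transaction, Dae-won does not control Cinder.
After the purchase, Dae-won's direct stake in Stratus rises to 60% + 10% = 70%.
Crestway and Dae-won together hold 23% + 70% = 93% of Stratus, so Dae-won controls Stratus.
After the transaction, Dae-won's side holds 11% of Cinder, not > 50%, so Dae-won still does not control Cinder.
No new person acquires control, so the clause is not triggered.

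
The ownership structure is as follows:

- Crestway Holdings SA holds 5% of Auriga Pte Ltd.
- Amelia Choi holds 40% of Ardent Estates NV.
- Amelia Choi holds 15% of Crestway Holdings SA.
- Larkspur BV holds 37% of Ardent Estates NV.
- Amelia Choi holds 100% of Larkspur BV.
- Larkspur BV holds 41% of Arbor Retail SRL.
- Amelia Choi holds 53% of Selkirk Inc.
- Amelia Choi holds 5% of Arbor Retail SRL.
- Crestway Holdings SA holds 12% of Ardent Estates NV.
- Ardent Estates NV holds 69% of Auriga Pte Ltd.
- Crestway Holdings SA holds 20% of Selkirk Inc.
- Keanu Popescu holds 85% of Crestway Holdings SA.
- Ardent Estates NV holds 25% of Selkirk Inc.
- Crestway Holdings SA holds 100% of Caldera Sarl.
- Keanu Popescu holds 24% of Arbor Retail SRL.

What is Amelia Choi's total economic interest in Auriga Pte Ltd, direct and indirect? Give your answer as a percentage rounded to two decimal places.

55.12%

Amelia reaches Auriga along 4 paths.
Via Crestway: 15% × 5% = 0.75%.
Via Ardent: 40% × 69% = 27.6%.
Via Larkspur → Ardent: 100% × 37% × 69% = 25.53%.
Via Crestway → Ardent: 15% × 12% × 69% = 1.242%.
Total: 0.75% + 27.6% + 25.53% + 1.242% = 55.122%.
Rounded: 55.12%.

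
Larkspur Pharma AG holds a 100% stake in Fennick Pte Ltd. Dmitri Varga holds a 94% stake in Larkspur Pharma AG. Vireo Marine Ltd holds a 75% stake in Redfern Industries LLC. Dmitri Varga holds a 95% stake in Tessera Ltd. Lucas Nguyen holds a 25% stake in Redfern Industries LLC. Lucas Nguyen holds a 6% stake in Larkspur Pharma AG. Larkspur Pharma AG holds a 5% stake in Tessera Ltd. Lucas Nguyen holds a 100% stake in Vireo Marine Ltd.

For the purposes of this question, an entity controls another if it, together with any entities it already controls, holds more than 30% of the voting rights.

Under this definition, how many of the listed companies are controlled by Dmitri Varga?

3

Dmitri holds 94% of Larkspur, so Dmitri controls Larkspur.
Larkspur and Dmitri together hold 5% + 95% = 100% of Tessera, so Dmitri controls Tessera.
Larkspur holds 100% of Fennick, so Dmitri controls Fennick.
No other company's threshold is met.
Dmitri controls 3 companies.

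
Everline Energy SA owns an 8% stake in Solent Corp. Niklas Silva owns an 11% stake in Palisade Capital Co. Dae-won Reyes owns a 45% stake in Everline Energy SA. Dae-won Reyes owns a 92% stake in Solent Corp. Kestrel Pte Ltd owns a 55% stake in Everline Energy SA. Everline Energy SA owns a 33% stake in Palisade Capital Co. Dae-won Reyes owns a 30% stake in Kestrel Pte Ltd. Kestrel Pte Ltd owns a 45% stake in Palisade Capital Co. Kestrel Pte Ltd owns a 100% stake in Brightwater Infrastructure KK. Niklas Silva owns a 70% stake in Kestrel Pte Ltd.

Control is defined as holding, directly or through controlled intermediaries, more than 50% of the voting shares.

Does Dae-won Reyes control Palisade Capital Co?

Dae-won holds 92% of Solent, so Dae-won controls Solent.
Neither Dae-won nor any entity Dae-won controls holds any voting interest in Palisade.
So Dae-won does not control Palisade.

No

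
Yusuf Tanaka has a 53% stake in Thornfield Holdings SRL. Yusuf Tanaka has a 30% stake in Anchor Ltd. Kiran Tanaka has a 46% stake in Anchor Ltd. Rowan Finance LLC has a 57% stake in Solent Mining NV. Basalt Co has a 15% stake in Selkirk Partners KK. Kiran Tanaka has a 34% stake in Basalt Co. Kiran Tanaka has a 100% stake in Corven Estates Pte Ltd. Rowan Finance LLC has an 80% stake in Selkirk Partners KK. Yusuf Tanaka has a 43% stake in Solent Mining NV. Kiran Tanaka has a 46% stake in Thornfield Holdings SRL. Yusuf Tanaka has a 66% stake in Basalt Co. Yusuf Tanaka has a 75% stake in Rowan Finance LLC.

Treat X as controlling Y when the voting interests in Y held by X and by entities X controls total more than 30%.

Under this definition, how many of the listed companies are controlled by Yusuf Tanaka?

5

Yusuf holds 66% of Basalt, so Yusuf controls Basalt.
Yusuf holds 53% of Thornfield, so Yusuf controls Thornfield.
Yusuf holds 75% of Rowan, so Yusuf controls Rowan.
Basalt and Rowan together hold 15% + 80% = 95% of Selkirk, so Yusuf controls Selkirk.
Rowan and Yusuf together hold 57% + 43% = 100% of Solent, so Yusuf controls Solent.
No other company's threshold is met.
Yusuf controls 5 companies.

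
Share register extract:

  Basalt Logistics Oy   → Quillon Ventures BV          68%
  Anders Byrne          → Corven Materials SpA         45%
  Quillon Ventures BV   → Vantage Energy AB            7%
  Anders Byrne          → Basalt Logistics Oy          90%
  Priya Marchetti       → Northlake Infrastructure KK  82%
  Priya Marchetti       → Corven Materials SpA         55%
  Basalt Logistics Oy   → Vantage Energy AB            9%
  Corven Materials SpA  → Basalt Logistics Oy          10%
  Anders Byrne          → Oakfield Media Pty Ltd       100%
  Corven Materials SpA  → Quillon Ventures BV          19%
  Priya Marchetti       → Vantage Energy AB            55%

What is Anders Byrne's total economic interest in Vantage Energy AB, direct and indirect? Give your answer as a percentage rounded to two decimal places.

13.60%

Anders reaches Vantage along 5 paths.
Via Corven → Basalt → Quillon: 45% × 10% × 68% × 7% = 0.2142%.
Via Basalt → Quillon: 90% × 68% × 7% = 4.284%.
Via Corven → Quillon: 45% × 19% × 7% = 0.5985%.
Via Corven → Basalt: 45% × 10% × 9% = 0.405%.
Via Basalt: 90% × 9% = 8.1%.
Total: 0.2142% + 4.284% + 0.5985% + 0.405% + 8.1% = 13.6017%.
Rounded: 13.60%.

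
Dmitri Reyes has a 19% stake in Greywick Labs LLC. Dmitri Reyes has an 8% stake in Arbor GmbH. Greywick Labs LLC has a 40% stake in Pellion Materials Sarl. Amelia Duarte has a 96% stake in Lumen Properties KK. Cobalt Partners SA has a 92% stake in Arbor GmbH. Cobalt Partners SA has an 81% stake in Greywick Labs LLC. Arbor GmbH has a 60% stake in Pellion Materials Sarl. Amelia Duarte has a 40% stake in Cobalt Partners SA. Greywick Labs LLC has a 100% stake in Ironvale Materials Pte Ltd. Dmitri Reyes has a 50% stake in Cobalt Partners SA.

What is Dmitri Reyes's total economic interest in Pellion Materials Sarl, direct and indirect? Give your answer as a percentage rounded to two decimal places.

56.20%

Dmitri reaches Pellion along 4 paths.
Via Arbor: 8% × 60% = 4.8%.
Via Cobalt → Arbor: 50% × 92% × 60% = 27.6%.
Via Cobalt → Greywick: 50% × 81% × 40% = 16.2%.
Via Greywick: 19% × 40% = 7.6%.
Total: 4.8% + 27.6% + 16.2% + 7.6% = 56.2%.
Rounded: 56.20%.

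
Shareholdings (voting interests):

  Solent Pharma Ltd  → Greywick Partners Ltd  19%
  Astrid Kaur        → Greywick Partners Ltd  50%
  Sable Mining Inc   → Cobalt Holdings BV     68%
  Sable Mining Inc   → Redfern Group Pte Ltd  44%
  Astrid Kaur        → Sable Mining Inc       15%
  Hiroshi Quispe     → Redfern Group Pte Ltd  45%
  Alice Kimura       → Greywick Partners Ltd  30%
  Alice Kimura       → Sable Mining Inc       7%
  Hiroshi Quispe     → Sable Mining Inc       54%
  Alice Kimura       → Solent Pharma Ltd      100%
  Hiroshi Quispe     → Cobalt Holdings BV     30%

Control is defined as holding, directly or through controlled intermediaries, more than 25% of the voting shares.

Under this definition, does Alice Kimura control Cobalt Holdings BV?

Alice holds 100% of Solent, so Alice controls Solent.
Solent and Alice together hold 19% + 30% = 49% of Greywick, so Alice controls Greywick.
Neither Alice nor any entity Alice controls holds any voting interest in Cobalt.
So Alice does not control Cobalt.

No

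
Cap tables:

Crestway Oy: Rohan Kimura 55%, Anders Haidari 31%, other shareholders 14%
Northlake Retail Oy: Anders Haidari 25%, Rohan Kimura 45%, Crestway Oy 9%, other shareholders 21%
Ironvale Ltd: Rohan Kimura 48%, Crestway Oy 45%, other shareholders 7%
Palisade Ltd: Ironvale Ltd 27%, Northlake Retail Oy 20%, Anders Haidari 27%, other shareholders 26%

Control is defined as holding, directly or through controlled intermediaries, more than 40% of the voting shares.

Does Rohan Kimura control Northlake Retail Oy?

Rohan holds 55% of Crestway, so Rohan controls Crestway.
Rohan and Crestway together hold 45% + 9% = 54% of Northlake, so Rohan controls Northlake.

Yes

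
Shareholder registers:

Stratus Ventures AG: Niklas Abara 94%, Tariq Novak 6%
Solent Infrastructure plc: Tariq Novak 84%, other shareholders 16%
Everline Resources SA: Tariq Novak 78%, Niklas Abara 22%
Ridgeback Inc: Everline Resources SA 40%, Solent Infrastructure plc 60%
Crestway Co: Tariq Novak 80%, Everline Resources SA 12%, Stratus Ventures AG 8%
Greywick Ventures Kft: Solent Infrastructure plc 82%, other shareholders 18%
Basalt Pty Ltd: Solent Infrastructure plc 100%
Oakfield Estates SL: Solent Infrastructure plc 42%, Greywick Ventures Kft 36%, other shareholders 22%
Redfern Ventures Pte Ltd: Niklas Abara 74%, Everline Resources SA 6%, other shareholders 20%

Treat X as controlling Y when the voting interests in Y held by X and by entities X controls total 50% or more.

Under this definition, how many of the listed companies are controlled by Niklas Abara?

Niklas holds 94% of Stratus, so Niklas controls Stratus.
Niklas holds 74% of Redfern, so Niklas controls Redfern.
No other company's threshold is met.
Niklas controls 2 companies.

2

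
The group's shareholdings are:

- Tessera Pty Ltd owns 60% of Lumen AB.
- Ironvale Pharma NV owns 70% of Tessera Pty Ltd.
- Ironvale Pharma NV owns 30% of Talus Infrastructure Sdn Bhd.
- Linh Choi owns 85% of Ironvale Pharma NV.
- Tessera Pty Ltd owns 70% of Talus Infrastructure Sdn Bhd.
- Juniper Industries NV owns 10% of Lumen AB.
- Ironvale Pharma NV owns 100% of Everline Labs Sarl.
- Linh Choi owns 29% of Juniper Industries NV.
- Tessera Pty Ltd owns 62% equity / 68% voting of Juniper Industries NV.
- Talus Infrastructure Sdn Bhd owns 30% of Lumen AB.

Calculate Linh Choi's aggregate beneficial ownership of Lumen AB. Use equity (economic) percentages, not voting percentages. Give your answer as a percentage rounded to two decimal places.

62.43%

Linh reaches Lumen along 5 paths.
Via Ironvale → Tessera: 85% × 70% × 60% = 35.7%.
Via Ironvale → Talus: 85% × 30% × 30% = 7.65%.
Via Ironvale → Tessera → Talus: 85% × 70% × 70% × 30% = 12.495%.
Via Juniper: 29% × 10% = 2.9%.
Via Ironvale → Tessera → Juniper: 85% × 70% × 62% × 10% = 3.689%.
Total: 35.7% + 7.65% + 12.495% + 2.9% + 3.689% = 62.434%.
Rounded: 62.43%.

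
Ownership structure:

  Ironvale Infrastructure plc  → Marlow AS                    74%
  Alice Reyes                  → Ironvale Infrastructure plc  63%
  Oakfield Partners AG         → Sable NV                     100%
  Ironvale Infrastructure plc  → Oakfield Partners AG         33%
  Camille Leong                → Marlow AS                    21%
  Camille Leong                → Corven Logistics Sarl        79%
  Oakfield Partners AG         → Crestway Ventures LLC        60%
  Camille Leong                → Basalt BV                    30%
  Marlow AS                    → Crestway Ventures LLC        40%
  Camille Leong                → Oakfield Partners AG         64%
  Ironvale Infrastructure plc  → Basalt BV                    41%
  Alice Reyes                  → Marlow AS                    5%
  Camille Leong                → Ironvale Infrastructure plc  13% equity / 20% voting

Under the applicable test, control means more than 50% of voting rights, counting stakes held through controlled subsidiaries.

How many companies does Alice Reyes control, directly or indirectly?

Alice holds 63% of Ironvale, so Alice controls Ironvale.
Alice and Ironvale together hold 5% + 74% = 79% of Marlow, so Alice controls Marlow.
No other company's threshold is met.
Alice controls 2 companies.

2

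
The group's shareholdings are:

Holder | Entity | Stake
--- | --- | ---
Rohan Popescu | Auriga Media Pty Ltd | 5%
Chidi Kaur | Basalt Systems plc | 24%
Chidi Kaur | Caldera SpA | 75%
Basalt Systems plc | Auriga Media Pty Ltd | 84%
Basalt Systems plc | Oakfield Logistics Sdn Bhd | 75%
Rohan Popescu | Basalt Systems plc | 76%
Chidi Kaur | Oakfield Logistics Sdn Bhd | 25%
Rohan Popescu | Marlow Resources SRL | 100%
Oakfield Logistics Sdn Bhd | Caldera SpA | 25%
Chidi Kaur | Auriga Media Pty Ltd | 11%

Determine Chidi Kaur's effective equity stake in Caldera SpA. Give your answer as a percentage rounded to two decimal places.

85.75%

Chidi reaches Caldera along 3 paths.
Via Basalt → Oakfield: 24% × 75% × 25% = 4.5%.
Via Oakfield: 25% × 25% = 6.25%.
Direct stake: 75% = 75%.
Total: 4.5% + 6.25% + 75% = 85.75%.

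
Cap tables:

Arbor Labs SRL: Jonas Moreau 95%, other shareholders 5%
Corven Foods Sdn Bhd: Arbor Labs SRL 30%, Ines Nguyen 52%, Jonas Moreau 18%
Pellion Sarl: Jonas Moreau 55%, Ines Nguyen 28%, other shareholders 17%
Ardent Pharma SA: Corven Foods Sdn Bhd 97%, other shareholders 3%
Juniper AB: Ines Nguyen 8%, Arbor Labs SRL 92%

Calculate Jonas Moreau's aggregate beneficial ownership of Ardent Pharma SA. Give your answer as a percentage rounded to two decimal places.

Jonas reaches Ardent along 2 paths.
Via Arbor → Corven: 95% × 30% × 97% = 27.645%.
Via Corven: 18% × 97% = 17.46%.
Total: 27.645% + 17.46% = 45.105%.
Rounded: 45.11%.

45.11%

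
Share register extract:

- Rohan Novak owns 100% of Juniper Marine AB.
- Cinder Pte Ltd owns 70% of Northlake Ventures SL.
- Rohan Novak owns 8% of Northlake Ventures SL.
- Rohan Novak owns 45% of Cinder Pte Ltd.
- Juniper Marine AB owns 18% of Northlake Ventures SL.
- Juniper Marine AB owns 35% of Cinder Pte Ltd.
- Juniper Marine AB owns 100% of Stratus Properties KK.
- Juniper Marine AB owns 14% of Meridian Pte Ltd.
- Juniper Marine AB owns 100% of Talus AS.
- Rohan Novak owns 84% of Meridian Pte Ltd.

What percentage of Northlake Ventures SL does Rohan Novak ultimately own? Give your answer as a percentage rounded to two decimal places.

82.00%

Rohan reaches Northlake along 4 paths.
Direct stake: 8% = 8%.
Via Cinder: 45% × 70% = 31.5%.
Via Juniper → Cinder: 100% × 35% × 70% = 24.5%.
Via Juniper: 100% × 18% = 18%.
Total: 8% + 31.5% + 24.5% + 18% = 82%.
Rounded: 82.00%.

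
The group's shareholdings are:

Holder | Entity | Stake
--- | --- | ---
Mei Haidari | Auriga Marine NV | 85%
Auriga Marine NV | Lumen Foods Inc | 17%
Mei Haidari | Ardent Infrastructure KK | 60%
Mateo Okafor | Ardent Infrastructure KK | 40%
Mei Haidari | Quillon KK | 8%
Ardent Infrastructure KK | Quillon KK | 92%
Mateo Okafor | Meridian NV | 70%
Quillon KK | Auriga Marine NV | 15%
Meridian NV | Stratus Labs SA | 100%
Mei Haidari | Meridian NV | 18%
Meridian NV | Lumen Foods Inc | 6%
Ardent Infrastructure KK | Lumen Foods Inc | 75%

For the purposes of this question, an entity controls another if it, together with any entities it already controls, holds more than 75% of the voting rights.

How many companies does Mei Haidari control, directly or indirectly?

Mei holds 85% of Auriga, so Mei controls Auriga.
No other company's threshold is met.
Mei controls 1 company.

1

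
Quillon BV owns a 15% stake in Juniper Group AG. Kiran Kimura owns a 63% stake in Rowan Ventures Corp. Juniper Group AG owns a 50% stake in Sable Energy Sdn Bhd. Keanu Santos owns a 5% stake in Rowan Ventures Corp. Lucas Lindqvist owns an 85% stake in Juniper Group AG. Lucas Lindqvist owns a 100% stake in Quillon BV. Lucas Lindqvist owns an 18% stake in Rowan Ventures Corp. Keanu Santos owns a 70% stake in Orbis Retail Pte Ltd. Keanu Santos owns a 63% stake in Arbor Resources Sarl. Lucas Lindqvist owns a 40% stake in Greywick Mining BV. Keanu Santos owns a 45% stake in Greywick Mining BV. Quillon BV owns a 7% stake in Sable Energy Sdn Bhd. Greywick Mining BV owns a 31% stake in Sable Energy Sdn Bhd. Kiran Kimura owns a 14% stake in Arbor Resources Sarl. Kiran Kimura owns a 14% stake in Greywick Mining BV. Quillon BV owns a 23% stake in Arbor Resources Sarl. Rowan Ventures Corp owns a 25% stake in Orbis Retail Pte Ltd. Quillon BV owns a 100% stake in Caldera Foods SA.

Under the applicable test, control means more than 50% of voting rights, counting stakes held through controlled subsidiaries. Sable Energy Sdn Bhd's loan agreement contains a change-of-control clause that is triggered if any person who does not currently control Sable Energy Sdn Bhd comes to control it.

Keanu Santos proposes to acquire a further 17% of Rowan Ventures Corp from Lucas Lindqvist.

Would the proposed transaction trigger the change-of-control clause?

No

The purchase adds only to Keanu's holdings (Lucas's stake shrinks), so Keanu is the only person who could newly come to control Sable.
Keanu holds 63% of Arbor, so Keanu controls Arbor.
Keanu holds 70% of Orbis, so Keanu controls Orbis.
Neither Keanu nor any entity Keanu controls holds any voting interest in Sable.
So before the transaction, Keanu does not control Sable.
After the purchase, Keanu's direct stake in Rowan rises to 5% + 17% = 22%, and Lucas's stake falls to 1%.
Keanu's side now holds 22% of Rowan, not > 50%, so Keanu still does not control Rowan.
After the transaction, neither Keanu nor any entity Keanu controls holds a voting interest in Sable, so Keanu still does not control it.
No new person acquires control, so the clause is not triggered.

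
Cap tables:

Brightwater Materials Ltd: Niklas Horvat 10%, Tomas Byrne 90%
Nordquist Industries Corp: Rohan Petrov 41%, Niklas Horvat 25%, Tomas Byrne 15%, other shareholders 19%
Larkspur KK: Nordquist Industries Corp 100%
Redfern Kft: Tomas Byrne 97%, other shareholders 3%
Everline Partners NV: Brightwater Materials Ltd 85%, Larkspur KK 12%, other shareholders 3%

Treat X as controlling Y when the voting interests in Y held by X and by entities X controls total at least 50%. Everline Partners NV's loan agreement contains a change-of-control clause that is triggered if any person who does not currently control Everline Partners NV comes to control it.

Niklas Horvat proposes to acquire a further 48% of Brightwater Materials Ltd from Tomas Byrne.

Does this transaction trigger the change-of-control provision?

The purchase adds only to Niklas's holdings (Tomas's stake shrinks), so Niklas is the only person who could newly come to control Everline.
Niklas's largest direct stake is 25% in Nordquist, which does not meet the threshold, so Niklas controls no company.
Neither Niklas nor any entity Niklas controls holds any voting interest in Everline.
So before the transaction, Niklas does not control Everline.
After the purchase, Niklas's direct stake in Brightwater rises to 10% + 48% = 58%, and Tomas's stake falls to 42%.
Niklas holds 58% of Brightwater, so Niklas controls Brightwater.
Brightwater holds 85% of Everline, so Niklas controls Everline.
Niklas did not control Everline before and does after, so the clause is triggered.

Yes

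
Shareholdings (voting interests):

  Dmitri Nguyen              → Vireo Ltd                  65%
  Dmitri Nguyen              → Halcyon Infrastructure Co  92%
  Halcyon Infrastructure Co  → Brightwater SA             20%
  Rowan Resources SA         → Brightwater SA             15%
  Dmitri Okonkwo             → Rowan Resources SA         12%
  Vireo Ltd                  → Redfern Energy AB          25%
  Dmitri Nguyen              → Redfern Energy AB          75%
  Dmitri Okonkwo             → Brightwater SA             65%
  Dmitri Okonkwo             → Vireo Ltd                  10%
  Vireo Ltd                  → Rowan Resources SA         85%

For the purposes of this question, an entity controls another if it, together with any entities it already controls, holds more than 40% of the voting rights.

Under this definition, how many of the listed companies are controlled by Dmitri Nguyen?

4

Dmitri Nguyen holds 65% of Vireo, so Dmitri Nguyen controls Vireo.
Dmitri Nguyen holds 92% of Halcyon, so Dmitri Nguyen controls Halcyon.
Dmitri Nguyen and Vireo together hold 75% + 25% = 100% of Redfern, so Dmitri Nguyen controls Redfern.
Vireo holds 85% of Rowan, so Dmitri Nguyen controls Rowan.
No other company's threshold is met.
Dmitri Nguyen controls 4 companies.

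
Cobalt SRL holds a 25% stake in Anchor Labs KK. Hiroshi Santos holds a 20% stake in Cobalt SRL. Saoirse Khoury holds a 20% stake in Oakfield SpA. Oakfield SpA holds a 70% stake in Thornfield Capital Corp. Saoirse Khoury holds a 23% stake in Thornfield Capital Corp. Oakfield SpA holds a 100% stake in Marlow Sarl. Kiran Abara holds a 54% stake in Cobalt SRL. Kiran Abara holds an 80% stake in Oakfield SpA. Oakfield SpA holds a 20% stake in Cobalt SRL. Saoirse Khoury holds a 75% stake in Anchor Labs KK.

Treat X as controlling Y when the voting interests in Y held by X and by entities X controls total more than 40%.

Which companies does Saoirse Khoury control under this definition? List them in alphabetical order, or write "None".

Saoirse holds 75% of Anchor, so Saoirse controls Anchor.
No other company's threshold is met.

Anchor Labs KK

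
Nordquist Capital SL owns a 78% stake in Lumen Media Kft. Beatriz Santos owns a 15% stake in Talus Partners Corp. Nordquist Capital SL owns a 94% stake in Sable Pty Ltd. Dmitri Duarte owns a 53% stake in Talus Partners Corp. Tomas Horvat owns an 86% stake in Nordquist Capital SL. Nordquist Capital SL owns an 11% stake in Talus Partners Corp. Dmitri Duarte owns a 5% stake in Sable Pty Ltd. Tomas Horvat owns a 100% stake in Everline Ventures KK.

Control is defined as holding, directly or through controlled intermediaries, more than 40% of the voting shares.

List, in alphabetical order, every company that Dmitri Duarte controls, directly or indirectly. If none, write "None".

Dmitri holds 53% of Talus, so Dmitri controls Talus.
No other company's threshold is met.

Talus Partners Corp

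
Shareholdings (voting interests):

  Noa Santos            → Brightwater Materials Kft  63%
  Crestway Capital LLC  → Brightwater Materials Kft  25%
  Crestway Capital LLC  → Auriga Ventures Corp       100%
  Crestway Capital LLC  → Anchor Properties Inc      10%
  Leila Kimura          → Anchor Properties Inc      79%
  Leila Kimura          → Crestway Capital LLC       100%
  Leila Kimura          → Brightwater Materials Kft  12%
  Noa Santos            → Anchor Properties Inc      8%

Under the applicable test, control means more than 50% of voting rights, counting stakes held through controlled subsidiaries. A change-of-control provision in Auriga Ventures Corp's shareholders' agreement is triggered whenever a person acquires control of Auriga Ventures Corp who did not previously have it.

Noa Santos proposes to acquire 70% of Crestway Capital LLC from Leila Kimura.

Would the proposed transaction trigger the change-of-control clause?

The purchase adds only to Noa's holdings (Leila's stake shrinks), so Noa is the only person who could newly come to control Auriga.
Noa holds 63% of Brightwater, so Noa controls Brightwater.
Neither Noa nor any entity Noa controls holds any voting interest in Auriga.
So before the transaction, Noa does not control Auriga.
After the purchase, Noa holds 70% of Crestway directly, and Leila's stake falls to 30%.
Noa holds 70% of Crestway, so Noa controls Crestway.
Crestway holds 100% of Auriga, so Noa controls Auriga.
Noa did not control Auriga before and does after, so the clause is triggered.

Yes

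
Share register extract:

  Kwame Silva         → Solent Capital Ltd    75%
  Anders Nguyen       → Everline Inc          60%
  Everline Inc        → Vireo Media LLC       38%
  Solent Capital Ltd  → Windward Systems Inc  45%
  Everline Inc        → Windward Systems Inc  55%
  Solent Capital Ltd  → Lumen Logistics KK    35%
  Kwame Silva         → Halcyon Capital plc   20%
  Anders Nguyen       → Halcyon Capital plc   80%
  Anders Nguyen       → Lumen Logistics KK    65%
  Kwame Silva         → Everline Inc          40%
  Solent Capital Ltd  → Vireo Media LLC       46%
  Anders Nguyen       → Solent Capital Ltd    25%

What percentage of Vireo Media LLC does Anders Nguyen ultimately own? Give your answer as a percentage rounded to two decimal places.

34.30%

Anders reaches Vireo along 2 paths.
Via Everline: 60% × 38% = 22.8%.
Via Solent: 25% × 46% = 11.5%.
Total: 22.8% + 11.5% = 34.3%.
Rounded: 34.30%.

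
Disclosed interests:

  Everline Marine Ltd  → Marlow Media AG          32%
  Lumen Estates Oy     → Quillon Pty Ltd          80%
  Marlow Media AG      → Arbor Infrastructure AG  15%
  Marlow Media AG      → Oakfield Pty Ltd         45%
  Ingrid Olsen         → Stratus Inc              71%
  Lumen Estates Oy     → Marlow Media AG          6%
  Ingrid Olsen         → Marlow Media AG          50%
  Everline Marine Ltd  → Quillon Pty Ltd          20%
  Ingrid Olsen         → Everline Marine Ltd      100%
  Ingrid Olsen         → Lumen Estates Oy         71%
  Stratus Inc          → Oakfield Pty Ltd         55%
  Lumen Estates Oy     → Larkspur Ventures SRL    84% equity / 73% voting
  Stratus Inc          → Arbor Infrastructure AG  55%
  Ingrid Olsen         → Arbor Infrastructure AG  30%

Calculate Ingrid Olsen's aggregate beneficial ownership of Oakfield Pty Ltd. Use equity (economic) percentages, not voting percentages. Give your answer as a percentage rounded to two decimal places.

77.87%

Ingrid reaches Oakfield along 4 paths.
Via Stratus: 71% × 55% = 39.05%.
Via Lumen → Marlow: 71% × 6% × 45% = 1.917%.
Via Everline → Marlow: 100% × 32% × 45% = 14.4%.
Via Marlow: 50% × 45% = 22.5%.
Total: 39.05% + 1.917% + 14.4% + 22.5% = 77.867%.
Rounded: 77.87%.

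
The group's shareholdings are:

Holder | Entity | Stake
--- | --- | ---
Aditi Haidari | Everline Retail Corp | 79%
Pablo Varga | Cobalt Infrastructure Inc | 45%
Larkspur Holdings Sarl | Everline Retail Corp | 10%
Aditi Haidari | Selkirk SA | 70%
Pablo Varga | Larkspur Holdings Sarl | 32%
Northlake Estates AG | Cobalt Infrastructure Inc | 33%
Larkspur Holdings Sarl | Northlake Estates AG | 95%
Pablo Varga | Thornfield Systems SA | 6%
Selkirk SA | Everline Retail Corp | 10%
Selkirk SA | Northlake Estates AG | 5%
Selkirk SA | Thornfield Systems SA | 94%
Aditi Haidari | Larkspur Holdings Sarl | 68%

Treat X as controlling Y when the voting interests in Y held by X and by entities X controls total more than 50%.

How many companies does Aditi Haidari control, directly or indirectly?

Aditi holds 70% of Selkirk, so Aditi controls Selkirk.
Aditi holds 68% of Larkspur, so Aditi controls Larkspur.
Selkirk and Larkspur together hold 5% + 95% = 100% of Northlake, so Aditi controls Northlake.
Selkirk holds 94% of Thornfield, so Aditi controls Thornfield.
Selkirk and Aditi and Larkspur together hold 10% + 79% + 10% = 99% of Everline, so Aditi controls Everline.
No other company's threshold is met.
Aditi controls 5 companies.

5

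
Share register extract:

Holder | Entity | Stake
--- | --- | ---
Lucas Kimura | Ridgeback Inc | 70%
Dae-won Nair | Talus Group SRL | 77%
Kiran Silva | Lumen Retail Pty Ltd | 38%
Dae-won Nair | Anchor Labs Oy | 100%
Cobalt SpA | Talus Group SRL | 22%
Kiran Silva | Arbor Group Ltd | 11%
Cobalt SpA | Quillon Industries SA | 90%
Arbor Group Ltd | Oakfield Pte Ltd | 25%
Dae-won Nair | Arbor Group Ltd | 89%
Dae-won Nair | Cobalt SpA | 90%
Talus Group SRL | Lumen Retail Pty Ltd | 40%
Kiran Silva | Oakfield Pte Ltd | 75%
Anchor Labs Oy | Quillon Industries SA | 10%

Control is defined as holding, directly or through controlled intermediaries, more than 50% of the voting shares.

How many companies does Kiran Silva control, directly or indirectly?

1

Kiran holds 75% of Oakfield, so Kiran controls Oakfield.
No other company's threshold is met.
Kiran controls 1 company.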